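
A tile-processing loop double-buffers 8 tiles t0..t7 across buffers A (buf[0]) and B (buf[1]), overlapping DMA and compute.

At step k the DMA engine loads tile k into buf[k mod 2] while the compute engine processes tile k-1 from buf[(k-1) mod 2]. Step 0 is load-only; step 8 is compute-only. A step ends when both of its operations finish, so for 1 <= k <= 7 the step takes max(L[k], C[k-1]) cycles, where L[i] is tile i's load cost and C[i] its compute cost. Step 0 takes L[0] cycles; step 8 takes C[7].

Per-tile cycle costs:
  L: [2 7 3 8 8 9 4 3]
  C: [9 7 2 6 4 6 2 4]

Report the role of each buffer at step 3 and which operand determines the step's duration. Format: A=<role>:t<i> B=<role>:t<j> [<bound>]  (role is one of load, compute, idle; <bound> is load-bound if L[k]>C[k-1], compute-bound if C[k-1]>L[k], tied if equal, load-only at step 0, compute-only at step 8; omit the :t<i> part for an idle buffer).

step 3: A=compute:t2 B=load:t3 [load-bound]

  0. 2=2c; end=2; A:t0 B:-
  1. max(7,9)=9c; end=11; A:t0 B:t1
  2. max(3,7)=7c; end=18; A:t2 B:t1
  3. max(8,2)=8c; end=26; A:t2 B:t3
  4. max(8,6)=8c; end=34; A:t4 B:t3
  5. max(9,4)=9c; end=43; A:t4 B:t5
  6. max(4,6)=6c; end=49; A:t6 B:t5
  7. max(3,2)=3c; end=52; A:t6 B:t7
  8. 4=4c; end=56; A:t6 B:t7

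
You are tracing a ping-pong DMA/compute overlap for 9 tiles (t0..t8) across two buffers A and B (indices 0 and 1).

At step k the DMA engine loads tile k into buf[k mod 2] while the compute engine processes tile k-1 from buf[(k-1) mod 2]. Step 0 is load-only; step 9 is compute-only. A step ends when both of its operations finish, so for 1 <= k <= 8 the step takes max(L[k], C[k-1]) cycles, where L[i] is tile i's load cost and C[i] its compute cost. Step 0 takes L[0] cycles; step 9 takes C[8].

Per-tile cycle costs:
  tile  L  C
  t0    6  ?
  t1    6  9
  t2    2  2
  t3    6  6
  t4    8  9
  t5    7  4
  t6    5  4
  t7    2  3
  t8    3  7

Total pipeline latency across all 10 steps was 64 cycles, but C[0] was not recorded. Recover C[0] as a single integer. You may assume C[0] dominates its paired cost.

step 0 → dur = L[0]=6 = 6
step 1 → dur = max(L[1]=6, C[0]=?) = C[0]  (unknown; binding)
step 2 → dur = max(L[2]=2, C[1]=9) = 9
step 3 → dur = max(L[3]=6, C[2]=2) = 6
step 4 → dur = max(L[4]=8, C[3]=6) = 8
step 5 → dur = max(L[5]=7, C[4]=9) = 9
step 6 → dur = max(L[6]=5, C[5]=4) = 5
step 7 → dur = max(L[7]=2, C[6]=4) = 4
step 8 → dur = max(L[8]=3, C[7]=3) = 3
step 9 → dur = C[8]=7 = 7
sum of known step durations = 57
dur[1] = total - known = 64 - 57 = 7
C[0] is the binding max in step 1, so C[0] = dur[1] = 7

C[0] = 7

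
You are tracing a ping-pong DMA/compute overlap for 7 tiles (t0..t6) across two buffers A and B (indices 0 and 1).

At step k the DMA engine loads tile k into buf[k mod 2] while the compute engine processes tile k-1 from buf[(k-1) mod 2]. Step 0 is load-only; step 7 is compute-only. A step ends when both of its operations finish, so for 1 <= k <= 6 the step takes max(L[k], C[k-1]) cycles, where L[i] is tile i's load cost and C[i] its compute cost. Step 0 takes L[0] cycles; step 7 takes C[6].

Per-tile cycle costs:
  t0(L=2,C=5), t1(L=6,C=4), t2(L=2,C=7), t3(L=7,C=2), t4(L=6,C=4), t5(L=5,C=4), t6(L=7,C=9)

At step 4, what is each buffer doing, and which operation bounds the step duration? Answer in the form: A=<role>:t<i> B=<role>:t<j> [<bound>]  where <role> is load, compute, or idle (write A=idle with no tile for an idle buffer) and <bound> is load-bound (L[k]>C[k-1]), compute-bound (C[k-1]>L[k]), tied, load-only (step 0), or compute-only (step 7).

step 0: L[0]=2 → dur=2, Σ=2 | A=load:t0 B=idle [load-only]
step 1: L[1]=6 C[0]=5 → dur=6, Σ=8 | A=compute:t0 B=load:t1 [load-bound]
step 2: L[2]=2 C[1]=4 → dur=4, Σ=12 | A=load:t2 B=compute:t1 [compute-bound]
step 3: L[3]=7 C[2]=7 → dur=7, Σ=19 | A=compute:t2 B=load:t3 [tied]
step 4: L[4]=6 C[3]=2 → dur=6, Σ=25 | A=load:t4 B=compute:t3 [load-bound]
step 5: L[5]=5 C[4]=4 → dur=5, Σ=30 | A=compute:t4 B=load:t5 [load-bound]
step 6: L[6]=7 C[5]=4 → dur=7, Σ=37 | A=load:t6 B=compute:t5 [load-bound]
step 7: C[6]=9 → dur=9, Σ=46 | A=compute:t6 B=idle [compute-only]

step 4: A=load:t4 B=compute:t3 [load-bound]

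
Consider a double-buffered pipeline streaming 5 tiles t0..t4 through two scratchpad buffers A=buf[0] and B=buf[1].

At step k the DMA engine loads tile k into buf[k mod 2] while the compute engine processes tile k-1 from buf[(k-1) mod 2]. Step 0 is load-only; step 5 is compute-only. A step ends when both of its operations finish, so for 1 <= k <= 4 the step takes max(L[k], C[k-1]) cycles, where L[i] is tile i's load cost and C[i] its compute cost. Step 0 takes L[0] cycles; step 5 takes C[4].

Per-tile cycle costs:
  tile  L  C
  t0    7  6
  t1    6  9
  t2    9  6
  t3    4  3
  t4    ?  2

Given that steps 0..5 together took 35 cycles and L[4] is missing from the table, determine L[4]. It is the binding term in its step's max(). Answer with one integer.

step 0: dur = L[0]=7 = 7
step 1: dur = max(L[1]=6, C[0]=6) = 6
step 2: dur = max(L[2]=9, C[1]=9) = 9
step 3: dur = max(L[3]=4, C[2]=6) = 6
step 4: dur = max(L[4]=?, C[3]=3) = L[4]  (unknown; binding)
step 5: dur = C[4]=2 = 2
sum of known step durations = 30
dur[4] = total - known = 35 - 30 = 5
L[4] is the binding max in step 4, so L[4] = dur[4] = 5

L[4] = 5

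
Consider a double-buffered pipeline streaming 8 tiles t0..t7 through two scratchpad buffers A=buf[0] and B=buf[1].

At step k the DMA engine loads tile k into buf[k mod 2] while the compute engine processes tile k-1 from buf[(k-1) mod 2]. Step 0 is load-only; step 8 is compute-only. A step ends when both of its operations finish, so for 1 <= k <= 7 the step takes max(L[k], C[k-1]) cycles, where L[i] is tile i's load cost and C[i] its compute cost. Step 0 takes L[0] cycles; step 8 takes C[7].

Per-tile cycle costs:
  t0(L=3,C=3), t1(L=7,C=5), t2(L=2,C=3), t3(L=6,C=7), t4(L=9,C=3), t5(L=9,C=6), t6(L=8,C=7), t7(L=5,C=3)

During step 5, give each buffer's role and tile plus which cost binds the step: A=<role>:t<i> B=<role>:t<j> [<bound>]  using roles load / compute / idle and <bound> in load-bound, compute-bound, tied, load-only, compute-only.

step 0: L[0]=3 → dur=3, Σ=3 | A=load:t0 B=idle [load-only]
step 1: L[1]=7 C[0]=3 → dur=7, Σ=10 | A=compute:t0 B=load:t1 [load-bound]
step 2: L[2]=2 C[1]=5 → dur=5, Σ=15 | A=load:t2 B=compute:t1 [compute-bound]
step 3: L[3]=6 C[2]=3 → dur=6, Σ=21 | A=compute:t2 B=load:t3 [load-bound]
step 4: L[4]=9 C[3]=7 → dur=9, Σ=30 | A=load:t4 B=compute:t3 [load-bound]
step 5: L[5]=9 C[4]=3 → dur=9, Σ=39 | A=compute:t4 B=load:t5 [load-bound]
step 6: L[6]=8 C[5]=6 → dur=8, Σ=47 | A=load:t6 B=compute:t5 [load-bound]
step 7: L[7]=5 C[6]=7 → dur=7, Σ=54 | A=compute:t6 B=load:t7 [compute-bound]
step 8: C[7]=3 → dur=3, Σ=57 | A=idle B=compute:t7 [compute-only]

step 5: A=compute:t4 B=load:t5 [load-bound]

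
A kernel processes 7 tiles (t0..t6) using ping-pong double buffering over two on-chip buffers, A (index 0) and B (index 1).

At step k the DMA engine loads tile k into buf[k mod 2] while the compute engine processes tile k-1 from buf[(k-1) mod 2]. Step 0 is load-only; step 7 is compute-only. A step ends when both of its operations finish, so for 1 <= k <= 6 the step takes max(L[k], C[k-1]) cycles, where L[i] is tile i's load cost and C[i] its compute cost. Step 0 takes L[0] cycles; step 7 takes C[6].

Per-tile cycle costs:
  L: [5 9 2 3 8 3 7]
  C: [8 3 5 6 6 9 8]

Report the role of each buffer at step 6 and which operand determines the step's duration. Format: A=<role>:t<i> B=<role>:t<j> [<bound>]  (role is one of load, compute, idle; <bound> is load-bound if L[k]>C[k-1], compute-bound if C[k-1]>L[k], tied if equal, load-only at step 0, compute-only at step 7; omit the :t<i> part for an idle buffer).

step 6: A=load:t6 B=compute:t5 [compute-bound]

step 0: L[0]=5 → dur=5, Σ=5 | A=load:t0 B=idle [load-only]
step 1: L[1]=9 C[0]=8 → dur=9, Σ=14 | A=compute:t0 B=load:t1 [load-bound]
step 2: L[2]=2 C[1]=3 → dur=3, Σ=17 | A=load:t2 B=compute:t1 [compute-bound]
step 3: L[3]=3 C[2]=5 → dur=5, Σ=22 | A=compute:t2 B=load:t3 [compute-bound]
step 4: L[4]=8 C[3]=6 → dur=8, Σ=30 | A=load:t4 B=compute:t3 [load-bound]
step 5: L[5]=3 C[4]=6 → dur=6, Σ=36 | A=compute:t4 B=load:t5 [compute-bound]
step 6: L[6]=7 C[5]=9 → dur=9, Σ=45 | A=load:t6 B=compute:t5 [compute-bound]
step 7: C[6]=8 → dur=8, Σ=53 | A=compute:t6 B=idle [compute-only]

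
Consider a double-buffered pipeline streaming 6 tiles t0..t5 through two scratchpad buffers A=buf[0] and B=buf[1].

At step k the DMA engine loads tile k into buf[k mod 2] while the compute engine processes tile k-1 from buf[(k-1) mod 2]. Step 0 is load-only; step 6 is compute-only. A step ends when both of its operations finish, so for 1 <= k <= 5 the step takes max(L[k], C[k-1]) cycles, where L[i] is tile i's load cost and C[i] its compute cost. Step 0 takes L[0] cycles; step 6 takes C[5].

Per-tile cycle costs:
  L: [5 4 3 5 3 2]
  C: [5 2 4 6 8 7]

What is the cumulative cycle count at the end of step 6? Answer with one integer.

end_cycle[6] = 39

step 0: L[0]=5 → dur=5, Σ=5 | A=load:t0 B=idle [load-only]
step 1: L[1]=4 C[0]=5 → dur=5, Σ=10 | A=compute:t0 B=load:t1 [compute-bound]
step 2: L[2]=3 C[1]=2 → dur=3, Σ=13 | A=load:t2 B=compute:t1 [load-bound]
step 3: L[3]=5 C[2]=4 → dur=5, Σ=18 | A=compute:t2 B=load:t3 [load-bound]
step 4: L[4]=3 C[3]=6 → dur=6, Σ=24 | A=load:t4 B=compute:t3 [compute-bound]
step 5: L[5]=2 C[4]=8 → dur=8, Σ=32 | A=compute:t4 B=load:t5 [compute-bound]
step 6: C[5]=7 → dur=7, Σ=39 | A=idle B=compute:t5 [compute-only]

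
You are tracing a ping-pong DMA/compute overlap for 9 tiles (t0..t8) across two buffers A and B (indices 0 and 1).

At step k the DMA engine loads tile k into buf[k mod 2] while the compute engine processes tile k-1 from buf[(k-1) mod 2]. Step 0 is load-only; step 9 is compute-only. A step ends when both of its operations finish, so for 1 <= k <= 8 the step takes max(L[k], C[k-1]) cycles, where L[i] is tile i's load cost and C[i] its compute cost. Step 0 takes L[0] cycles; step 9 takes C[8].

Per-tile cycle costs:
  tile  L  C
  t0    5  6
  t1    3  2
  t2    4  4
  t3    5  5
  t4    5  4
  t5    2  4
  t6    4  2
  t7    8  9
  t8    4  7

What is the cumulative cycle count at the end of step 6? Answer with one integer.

end_cycle[6] = 33

k=0 load=t0/5c comp=- wait=5 total=5
k=1 load=t1/3c comp=t0/6c wait=6 total=11
k=2 load=t2/4c comp=t1/2c wait=4 total=15
k=3 load=t3/5c comp=t2/4c wait=5 total=20
k=4 load=t4/5c comp=t3/5c wait=5 total=25
k=5 load=t5/2c comp=t4/4c wait=4 total=29
k=6 load=t6/4c comp=t5/4c wait=4 total=33
k=7 load=t7/8c comp=t6/2c wait=8 total=41
k=8 load=t8/4c comp=t7/9c wait=9 total=50
k=9 load=- comp=t8/7c wait=7 total=57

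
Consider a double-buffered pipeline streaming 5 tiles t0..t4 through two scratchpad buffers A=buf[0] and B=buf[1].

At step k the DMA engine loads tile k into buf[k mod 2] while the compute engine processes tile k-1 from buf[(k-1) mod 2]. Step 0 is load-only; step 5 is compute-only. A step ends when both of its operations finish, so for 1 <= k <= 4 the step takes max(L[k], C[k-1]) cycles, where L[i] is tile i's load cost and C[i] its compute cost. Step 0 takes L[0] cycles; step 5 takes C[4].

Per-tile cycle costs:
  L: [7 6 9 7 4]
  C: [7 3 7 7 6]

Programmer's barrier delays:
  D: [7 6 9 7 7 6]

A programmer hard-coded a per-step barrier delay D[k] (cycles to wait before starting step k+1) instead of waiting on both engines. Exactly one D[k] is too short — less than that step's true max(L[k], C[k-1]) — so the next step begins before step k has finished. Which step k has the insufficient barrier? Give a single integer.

hazard at step 1

[0] required=L[0]=7=7 vs D=7 ok
[1] required=max(L[1]=6,C[0]=7)=7 vs D=6 SHORT
[2] required=max(L[2]=9,C[1]=3)=9 vs D=9 ok
[3] required=max(L[3]=7,C[2]=7)=7 vs D=7 ok
[4] required=max(L[4]=4,C[3]=7)=7 vs D=7 ok
[5] required=C[4]=6=6 vs D=6 ok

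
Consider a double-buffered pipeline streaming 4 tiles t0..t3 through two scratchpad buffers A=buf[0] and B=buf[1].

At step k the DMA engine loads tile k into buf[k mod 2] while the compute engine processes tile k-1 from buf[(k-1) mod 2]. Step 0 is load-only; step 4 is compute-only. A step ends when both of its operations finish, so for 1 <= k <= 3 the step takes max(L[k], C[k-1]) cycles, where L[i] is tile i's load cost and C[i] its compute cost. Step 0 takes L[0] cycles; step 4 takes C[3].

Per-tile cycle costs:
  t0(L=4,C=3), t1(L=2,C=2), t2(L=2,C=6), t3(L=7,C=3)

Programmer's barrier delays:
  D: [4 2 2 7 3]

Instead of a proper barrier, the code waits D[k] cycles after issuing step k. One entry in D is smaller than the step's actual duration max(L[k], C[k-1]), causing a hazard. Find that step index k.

hazard at step 1

step 0: need L[0]=4 = 4; D[0]=4 ok
step 1: need max(L[1]=2,C[0]=3) = 3; D[1]=2 SHORT
step 2: need max(L[2]=2,C[1]=2) = 2; D[2]=2 ok
step 3: need max(L[3]=7,C[2]=6) = 7; D[3]=7 ok
step 4: need C[3]=3 = 3; D[4]=3 ok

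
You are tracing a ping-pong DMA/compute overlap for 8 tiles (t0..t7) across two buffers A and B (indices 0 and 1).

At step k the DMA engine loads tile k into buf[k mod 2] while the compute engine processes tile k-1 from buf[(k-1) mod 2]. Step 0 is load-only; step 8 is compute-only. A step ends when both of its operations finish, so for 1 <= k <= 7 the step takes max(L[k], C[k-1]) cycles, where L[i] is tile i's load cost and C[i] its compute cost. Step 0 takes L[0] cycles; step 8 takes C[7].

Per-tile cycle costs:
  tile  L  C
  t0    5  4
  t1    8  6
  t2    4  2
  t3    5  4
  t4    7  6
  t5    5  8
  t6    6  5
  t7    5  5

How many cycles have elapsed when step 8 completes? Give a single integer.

end_cycle[8] = 55

  0. 5=5c; end=5; A:t0 B:-
  1. max(8,4)=8c; end=13; A:t0 B:t1
  2. max(4,6)=6c; end=19; A:t2 B:t1
  3. max(5,2)=5c; end=24; A:t2 B:t3
  4. max(7,4)=7c; end=31; A:t4 B:t3
  5. max(5,6)=6c; end=37; A:t4 B:t5
  6. max(6,8)=8c; end=45; A:t6 B:t5
  7. max(5,5)=5c; end=50; A:t6 B:t7
  8. 5=5c; end=55; A:t6 B:t7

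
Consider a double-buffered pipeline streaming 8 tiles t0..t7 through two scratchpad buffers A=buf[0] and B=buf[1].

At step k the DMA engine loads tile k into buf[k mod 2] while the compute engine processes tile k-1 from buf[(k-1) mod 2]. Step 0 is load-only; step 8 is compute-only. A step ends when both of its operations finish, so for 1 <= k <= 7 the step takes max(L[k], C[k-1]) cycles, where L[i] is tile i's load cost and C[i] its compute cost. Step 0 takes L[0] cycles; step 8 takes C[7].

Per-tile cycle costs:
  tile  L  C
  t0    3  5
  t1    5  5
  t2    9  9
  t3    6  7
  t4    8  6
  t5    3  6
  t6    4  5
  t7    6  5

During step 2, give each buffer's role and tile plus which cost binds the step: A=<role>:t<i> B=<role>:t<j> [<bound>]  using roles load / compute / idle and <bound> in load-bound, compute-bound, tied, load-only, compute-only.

  0. 3=3c; end=3; A:t0 B:-
  1. max(5,5)=5c; end=8; A:t0 B:t1
  2. max(9,5)=9c; end=17; A:t2 B:t1
  3. max(6,9)=9c; end=26; A:t2 B:t3
  4. max(8,7)=8c; end=34; A:t4 B:t3
  5. max(3,6)=6c; end=40; A:t4 B:t5
  6. max(4,6)=6c; end=46; A:t6 B:t5
  7. max(6,5)=6c; end=52; A:t6 B:t7
  8. 5=5c; end=57; A:t6 B:t7

step 2: A=load:t2 B=compute:t1 [load-bound]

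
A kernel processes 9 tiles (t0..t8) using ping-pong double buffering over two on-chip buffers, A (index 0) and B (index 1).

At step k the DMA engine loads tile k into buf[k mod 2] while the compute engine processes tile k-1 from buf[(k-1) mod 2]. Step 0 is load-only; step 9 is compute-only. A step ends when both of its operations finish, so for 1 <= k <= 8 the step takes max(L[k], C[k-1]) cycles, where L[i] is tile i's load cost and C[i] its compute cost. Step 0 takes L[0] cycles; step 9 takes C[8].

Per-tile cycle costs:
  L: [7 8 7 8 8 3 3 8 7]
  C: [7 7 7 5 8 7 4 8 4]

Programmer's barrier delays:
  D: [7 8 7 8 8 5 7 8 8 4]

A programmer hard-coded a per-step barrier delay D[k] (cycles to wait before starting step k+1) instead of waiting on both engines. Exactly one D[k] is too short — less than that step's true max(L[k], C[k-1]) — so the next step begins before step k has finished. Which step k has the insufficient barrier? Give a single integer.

hazard at step 5

k=0 barrier L[0]=7→7c, D[0]=7 ok
k=1 barrier max(L[1]=8,C[0]=7)→8c, D[1]=8 ok
k=2 barrier max(L[2]=7,C[1]=7)→7c, D[2]=7 ok
k=3 barrier max(L[3]=8,C[2]=7)→8c, D[3]=8 ok
k=4 barrier max(L[4]=8,C[3]=5)→8c, D[4]=8 ok
k=5 barrier max(L[5]=3,C[4]=8)→8c, D[5]=5 SHORT
k=6 barrier max(L[6]=3,C[5]=7)→7c, D[6]=7 ok
k=7 barrier max(L[7]=8,C[6]=4)→8c, D[7]=8 ok
k=8 barrier max(L[8]=7,C[7]=8)→8c, D[8]=8 ok
k=9 barrier C[8]=4→4c, D[9]=4 ok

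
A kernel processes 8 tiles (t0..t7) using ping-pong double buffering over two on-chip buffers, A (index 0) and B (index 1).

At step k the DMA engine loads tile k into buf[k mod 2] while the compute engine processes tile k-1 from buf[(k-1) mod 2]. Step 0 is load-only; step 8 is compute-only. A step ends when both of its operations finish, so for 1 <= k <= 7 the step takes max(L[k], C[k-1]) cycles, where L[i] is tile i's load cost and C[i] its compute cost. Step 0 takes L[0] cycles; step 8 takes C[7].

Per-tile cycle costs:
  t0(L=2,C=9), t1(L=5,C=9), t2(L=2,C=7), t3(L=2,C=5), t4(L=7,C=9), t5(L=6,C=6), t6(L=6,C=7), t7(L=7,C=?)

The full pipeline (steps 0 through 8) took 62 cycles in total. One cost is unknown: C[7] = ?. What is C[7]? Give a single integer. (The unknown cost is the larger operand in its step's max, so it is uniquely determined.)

C[7] = 6

step 0 = dur = L[0]=2 = 2
step 1 = dur = max(L[1]=5, C[0]=9) = 9
step 2 = dur = max(L[2]=2, C[1]=9) = 9
step 3 = dur = max(L[3]=2, C[2]=7) = 7
step 4 = dur = max(L[4]=7, C[3]=5) = 7
step 5 = dur = max(L[5]=6, C[4]=9) = 9
step 6 = dur = max(L[6]=6, C[5]=6) = 6
step 7 = dur = max(L[7]=7, C[6]=7) = 7
step 8 = dur = C[7]=? = C[7]  (unknown; binding)
sum of known step durations = 56
dur[8] = total - known = 62 - 56 = 6
C[7] is the binding max in step 8, so C[7] = dur[8] = 6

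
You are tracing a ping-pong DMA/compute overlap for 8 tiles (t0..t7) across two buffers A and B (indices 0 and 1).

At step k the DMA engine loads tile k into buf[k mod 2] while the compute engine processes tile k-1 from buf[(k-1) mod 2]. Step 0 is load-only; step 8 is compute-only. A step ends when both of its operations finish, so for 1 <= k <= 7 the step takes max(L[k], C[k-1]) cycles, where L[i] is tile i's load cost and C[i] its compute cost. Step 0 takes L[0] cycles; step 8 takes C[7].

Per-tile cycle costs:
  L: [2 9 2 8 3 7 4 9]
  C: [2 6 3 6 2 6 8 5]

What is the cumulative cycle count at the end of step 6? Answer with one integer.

step 0: L[0]=2 → dur=2, Σ=2 | A=load:t0 B=idle [load-only]
step 1: L[1]=9 C[0]=2 → dur=9, Σ=11 | A=compute:t0 B=load:t1 [load-bound]
step 2: L[2]=2 C[1]=6 → dur=6, Σ=17 | A=load:t2 B=compute:t1 [compute-bound]
step 3: L[3]=8 C[2]=3 → dur=8, Σ=25 | A=compute:t2 B=load:t3 [load-bound]
step 4: L[4]=3 C[3]=6 → dur=6, Σ=31 | A=load:t4 B=compute:t3 [compute-bound]
step 5: L[5]=7 C[4]=2 → dur=7, Σ=38 | A=compute:t4 B=load:t5 [load-bound]
step 6: L[6]=4 C[5]=6 → dur=6, Σ=44 | A=load:t6 B=compute:t5 [compute-bound]
step 7: L[7]=9 C[6]=8 → dur=9, Σ=53 | A=compute:t6 B=load:t7 [load-bound]
step 8: C[7]=5 → dur=5, Σ=58 | A=idle B=compute:t7 [compute-only]

end_cycle[6] = 44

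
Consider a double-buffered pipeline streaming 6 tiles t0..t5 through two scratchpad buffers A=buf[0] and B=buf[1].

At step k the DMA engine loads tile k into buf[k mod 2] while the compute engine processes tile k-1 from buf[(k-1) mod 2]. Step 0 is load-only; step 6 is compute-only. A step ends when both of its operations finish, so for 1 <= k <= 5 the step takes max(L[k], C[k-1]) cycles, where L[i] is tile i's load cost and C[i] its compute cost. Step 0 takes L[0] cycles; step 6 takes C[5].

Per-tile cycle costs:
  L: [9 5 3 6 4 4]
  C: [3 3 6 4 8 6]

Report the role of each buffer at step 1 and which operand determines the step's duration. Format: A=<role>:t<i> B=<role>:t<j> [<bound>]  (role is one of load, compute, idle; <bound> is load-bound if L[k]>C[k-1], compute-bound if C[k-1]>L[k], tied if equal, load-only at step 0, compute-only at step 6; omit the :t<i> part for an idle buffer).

[0] DMA t0→A (9c) ∥ CU idle ⇒ 9c, clock 9
[1] DMA t1→B (5c) ∥ CU A:t0 (3c) ⇒ 5c, clock 14
[2] DMA t2→A (3c) ∥ CU B:t1 (3c) ⇒ 3c, clock 17
[3] DMA t3→B (6c) ∥ CU A:t2 (6c) ⇒ 6c, clock 23
[4] DMA t4→A (4c) ∥ CU B:t3 (4c) ⇒ 4c, clock 27
[5] DMA t5→B (4c) ∥ CU A:t4 (8c) ⇒ 8c, clock 35
[6] DMA idle ∥ CU B:t5 (6c) ⇒ 6c, clock 41

step 1: A=compute:t0 B=load:t1 [load-bound]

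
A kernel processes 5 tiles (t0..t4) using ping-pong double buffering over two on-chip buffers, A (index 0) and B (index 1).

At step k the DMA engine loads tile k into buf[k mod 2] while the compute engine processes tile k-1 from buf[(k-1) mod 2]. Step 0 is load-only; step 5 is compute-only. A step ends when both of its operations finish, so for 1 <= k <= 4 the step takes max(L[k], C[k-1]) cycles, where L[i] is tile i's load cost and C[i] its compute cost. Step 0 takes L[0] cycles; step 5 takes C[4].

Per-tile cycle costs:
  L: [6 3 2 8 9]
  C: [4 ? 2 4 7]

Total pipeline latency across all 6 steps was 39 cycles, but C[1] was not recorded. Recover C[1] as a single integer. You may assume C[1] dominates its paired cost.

C[1] = 5

step 0 | dur = L[0]=6 = 6
step 1 | dur = max(L[1]=3, C[0]=4) = 4
step 2 | dur = max(L[2]=2, C[1]=?) = C[1]  (unknown; binding)
step 3 | dur = max(L[3]=8, C[2]=2) = 8
step 4 | dur = max(L[4]=9, C[3]=4) = 9
step 5 | dur = C[4]=7 = 7
sum of known step durations = 34
dur[2] = total - known = 39 - 34 = 5
C[1] is the binding max in step 2, so C[1] = dur[2] = 5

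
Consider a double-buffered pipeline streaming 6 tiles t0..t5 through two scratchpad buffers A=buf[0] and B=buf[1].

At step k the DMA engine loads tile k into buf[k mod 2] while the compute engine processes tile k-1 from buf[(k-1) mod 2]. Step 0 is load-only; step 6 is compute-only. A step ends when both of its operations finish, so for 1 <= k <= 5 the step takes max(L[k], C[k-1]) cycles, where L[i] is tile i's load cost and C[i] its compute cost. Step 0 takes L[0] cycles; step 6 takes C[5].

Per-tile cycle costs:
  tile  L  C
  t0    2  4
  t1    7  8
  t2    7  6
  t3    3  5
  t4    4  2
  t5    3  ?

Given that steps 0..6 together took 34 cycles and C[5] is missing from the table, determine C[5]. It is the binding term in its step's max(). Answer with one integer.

C[5] = 3

step 0 = dur = L[0]=2 = 2
step 1 = dur = max(L[1]=7, C[0]=4) = 7
step 2 = dur = max(L[2]=7, C[1]=8) = 8
step 3 = dur = max(L[3]=3, C[2]=6) = 6
step 4 = dur = max(L[4]=4, C[3]=5) = 5
step 5 = dur = max(L[5]=3, C[4]=2) = 3
step 6 = dur = C[5]=? = C[5]  (unknown; binding)
sum of known step durations = 31
dur[6] = total - known = 34 - 31 = 3
C[5] is the binding max in step 6, so C[5] = dur[6] = 3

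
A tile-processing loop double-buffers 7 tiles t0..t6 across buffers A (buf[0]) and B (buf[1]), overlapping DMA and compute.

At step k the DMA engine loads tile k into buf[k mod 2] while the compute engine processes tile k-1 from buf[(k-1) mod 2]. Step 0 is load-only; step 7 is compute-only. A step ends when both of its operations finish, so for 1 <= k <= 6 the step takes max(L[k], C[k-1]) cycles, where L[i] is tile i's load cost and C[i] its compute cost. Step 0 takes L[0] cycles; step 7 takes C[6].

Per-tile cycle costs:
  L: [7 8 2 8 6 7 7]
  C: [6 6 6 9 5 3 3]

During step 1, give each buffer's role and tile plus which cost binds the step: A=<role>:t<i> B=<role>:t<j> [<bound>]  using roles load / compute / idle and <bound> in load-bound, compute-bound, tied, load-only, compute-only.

k=0 load=t0/7c comp=- wait=7 total=7
k=1 load=t1/8c comp=t0/6c wait=8 total=15
k=2 load=t2/2c comp=t1/6c wait=6 total=21
k=3 load=t3/8c comp=t2/6c wait=8 total=29
k=4 load=t4/6c comp=t3/9c wait=9 total=38
k=5 load=t5/7c comp=t4/5c wait=7 total=45
k=6 load=t6/7c comp=t5/3c wait=7 total=52
k=7 load=- comp=t6/3c wait=3 total=55

step 1: A=compute:t0 B=load:t1 [load-bound]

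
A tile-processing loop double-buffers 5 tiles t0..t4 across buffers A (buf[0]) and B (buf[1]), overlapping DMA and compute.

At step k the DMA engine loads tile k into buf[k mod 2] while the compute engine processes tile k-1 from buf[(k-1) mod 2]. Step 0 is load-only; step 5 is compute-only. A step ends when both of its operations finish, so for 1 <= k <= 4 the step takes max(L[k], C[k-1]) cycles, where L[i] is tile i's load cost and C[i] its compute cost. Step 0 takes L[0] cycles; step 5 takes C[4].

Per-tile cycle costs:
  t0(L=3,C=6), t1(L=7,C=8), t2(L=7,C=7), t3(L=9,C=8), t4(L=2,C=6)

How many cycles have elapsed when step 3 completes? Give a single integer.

k=0 load=t0/3c comp=- wait=3 total=3
k=1 load=t1/7c comp=t0/6c wait=7 total=10
k=2 load=t2/7c comp=t1/8c wait=8 total=18
k=3 load=t3/9c comp=t2/7c wait=9 total=27
k=4 load=t4/2c comp=t3/8c wait=8 total=35
k=5 load=- comp=t4/6c wait=6 total=41

end_cycle[3] = 27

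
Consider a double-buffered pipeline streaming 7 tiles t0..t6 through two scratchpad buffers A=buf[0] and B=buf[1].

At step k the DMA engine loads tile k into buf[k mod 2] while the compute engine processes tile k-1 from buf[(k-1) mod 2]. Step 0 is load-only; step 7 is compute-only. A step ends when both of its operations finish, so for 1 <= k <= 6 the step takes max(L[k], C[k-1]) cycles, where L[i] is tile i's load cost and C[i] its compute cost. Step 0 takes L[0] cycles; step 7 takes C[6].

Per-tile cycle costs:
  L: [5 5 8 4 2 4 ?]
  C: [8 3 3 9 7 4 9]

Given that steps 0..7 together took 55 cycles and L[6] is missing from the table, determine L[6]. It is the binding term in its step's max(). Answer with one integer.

L[6] = 5

step 0: dur = L[0]=5 = 5
step 1: dur = max(L[1]=5, C[0]=8) = 8
step 2: dur = max(L[2]=8, C[1]=3) = 8
step 3: dur = max(L[3]=4, C[2]=3) = 4
step 4: dur = max(L[4]=2, C[3]=9) = 9
step 5: dur = max(L[5]=4, C[4]=7) = 7
step 6: dur = max(L[6]=?, C[5]=4) = L[6]  (unknown; binding)
step 7: dur = C[6]=9 = 9
sum of known step durations = 50
dur[6] = total - known = 55 - 50 = 5
L[6] is the binding max in step 6, so L[6] = dur[6] = 5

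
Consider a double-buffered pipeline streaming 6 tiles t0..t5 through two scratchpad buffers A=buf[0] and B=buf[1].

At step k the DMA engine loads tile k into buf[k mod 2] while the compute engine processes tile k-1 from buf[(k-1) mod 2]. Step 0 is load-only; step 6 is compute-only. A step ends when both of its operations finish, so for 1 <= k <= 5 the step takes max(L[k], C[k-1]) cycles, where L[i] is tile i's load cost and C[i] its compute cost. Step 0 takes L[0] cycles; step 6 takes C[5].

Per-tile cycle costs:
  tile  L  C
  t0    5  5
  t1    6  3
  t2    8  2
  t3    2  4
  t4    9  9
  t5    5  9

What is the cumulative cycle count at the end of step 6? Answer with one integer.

k=0 load=t0/5c comp=- wait=5 total=5
k=1 load=t1/6c comp=t0/5c wait=6 total=11
k=2 load=t2/8c comp=t1/3c wait=8 total=19
k=3 load=t3/2c comp=t2/2c wait=2 total=21
k=4 load=t4/9c comp=t3/4c wait=9 total=30
k=5 load=t5/5c comp=t4/9c wait=9 total=39
k=6 load=- comp=t5/9c wait=9 total=48

end_cycle[6] = 48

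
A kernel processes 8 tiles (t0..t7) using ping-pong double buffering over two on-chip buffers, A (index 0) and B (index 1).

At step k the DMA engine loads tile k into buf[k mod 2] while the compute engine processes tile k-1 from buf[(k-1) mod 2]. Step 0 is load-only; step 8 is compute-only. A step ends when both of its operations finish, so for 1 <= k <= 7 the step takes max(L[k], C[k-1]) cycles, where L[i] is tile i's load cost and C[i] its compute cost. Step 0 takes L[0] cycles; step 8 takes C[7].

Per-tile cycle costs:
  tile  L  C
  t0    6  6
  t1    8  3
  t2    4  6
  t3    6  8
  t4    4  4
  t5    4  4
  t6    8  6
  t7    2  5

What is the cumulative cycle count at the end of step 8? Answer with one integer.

end_cycle[8] = 55

[0] DMA t0→A (6c) ∥ CU idle ⇒ 6c, clock 6
[1] DMA t1→B (8c) ∥ CU A:t0 (6c) ⇒ 8c, clock 14
[2] DMA t2→A (4c) ∥ CU B:t1 (3c) ⇒ 4c, clock 18
[3] DMA t3→B (6c) ∥ CU A:t2 (6c) ⇒ 6c, clock 24
[4] DMA t4→A (4c) ∥ CU B:t3 (8c) ⇒ 8c, clock 32
[5] DMA t5→B (4c) ∥ CU A:t4 (4c) ⇒ 4c, clock 36
[6] DMA t6→A (8c) ∥ CU B:t5 (4c) ⇒ 8c, clock 44
[7] DMA t7→B (2c) ∥ CU A:t6 (6c) ⇒ 6c, clock 50
[8] DMA idle ∥ CU B:t7 (5c) ⇒ 5c, clock 55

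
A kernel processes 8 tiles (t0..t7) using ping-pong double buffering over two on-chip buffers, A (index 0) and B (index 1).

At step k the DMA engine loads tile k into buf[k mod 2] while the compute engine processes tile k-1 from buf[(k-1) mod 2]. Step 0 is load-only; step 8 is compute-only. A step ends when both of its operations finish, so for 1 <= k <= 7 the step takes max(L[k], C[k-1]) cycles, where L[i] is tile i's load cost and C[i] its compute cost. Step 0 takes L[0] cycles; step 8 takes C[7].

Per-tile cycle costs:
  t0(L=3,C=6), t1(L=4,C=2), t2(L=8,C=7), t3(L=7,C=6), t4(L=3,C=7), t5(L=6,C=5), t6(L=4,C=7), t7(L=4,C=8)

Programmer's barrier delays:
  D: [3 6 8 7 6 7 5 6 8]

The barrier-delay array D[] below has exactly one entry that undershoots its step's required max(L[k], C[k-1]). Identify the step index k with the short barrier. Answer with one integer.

k=0 barrier L[0]=3→3c, D[0]=3 ok
k=1 barrier max(L[1]=4,C[0]=6)→6c, D[1]=6 ok
k=2 barrier max(L[2]=8,C[1]=2)→8c, D[2]=8 ok
k=3 barrier max(L[3]=7,C[2]=7)→7c, D[3]=7 ok
k=4 barrier max(L[4]=3,C[3]=6)→6c, D[4]=6 ok
k=5 barrier max(L[5]=6,C[4]=7)→7c, D[5]=7 ok
k=6 barrier max(L[6]=4,C[5]=5)→5c, D[6]=5 ok
k=7 barrier max(L[7]=4,C[6]=7)→7c, D[7]=6 SHORT
k=8 barrier C[7]=8→8c, D[8]=8 ok

hazard at step 7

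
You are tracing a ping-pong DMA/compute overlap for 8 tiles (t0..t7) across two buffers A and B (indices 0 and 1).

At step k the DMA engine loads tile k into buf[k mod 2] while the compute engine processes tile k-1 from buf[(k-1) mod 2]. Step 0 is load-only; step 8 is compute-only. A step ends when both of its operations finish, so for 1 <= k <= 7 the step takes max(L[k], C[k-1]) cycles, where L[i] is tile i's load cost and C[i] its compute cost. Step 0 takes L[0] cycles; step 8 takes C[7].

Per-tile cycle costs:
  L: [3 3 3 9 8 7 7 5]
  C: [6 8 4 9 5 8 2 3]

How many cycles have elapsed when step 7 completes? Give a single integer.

step 0: L[0]=3 → dur=3, Σ=3 | A=load:t0 B=idle [load-only]
step 1: L[1]=3 C[0]=6 → dur=6, Σ=9 | A=compute:t0 B=load:t1 [compute-bound]
step 2: L[2]=3 C[1]=8 → dur=8, Σ=17 | A=load:t2 B=compute:t1 [compute-bound]
step 3: L[3]=9 C[2]=4 → dur=9, Σ=26 | A=compute:t2 B=load:t3 [load-bound]
step 4: L[4]=8 C[3]=9 → dur=9, Σ=35 | A=load:t4 B=compute:t3 [compute-bound]
step 5: L[5]=7 C[4]=5 → dur=7, Σ=42 | A=compute:t4 B=load:t5 [load-bound]
step 6: L[6]=7 C[5]=8 → dur=8, Σ=50 | A=load:t6 B=compute:t5 [compute-bound]
step 7: L[7]=5 C[6]=2 → dur=5, Σ=55 | A=compute:t6 B=load:t7 [load-bound]
step 8: C[7]=3 → dur=3, Σ=58 | A=idle B=compute:t7 [compute-only]

end_cycle[7] = 55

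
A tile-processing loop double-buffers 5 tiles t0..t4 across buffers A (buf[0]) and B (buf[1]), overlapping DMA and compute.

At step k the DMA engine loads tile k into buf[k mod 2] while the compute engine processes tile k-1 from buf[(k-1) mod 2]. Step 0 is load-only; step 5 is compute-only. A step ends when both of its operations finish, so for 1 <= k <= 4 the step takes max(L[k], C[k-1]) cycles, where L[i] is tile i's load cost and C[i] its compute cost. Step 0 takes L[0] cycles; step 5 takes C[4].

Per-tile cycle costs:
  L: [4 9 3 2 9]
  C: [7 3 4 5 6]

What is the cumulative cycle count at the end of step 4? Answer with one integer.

k=0 load=t0/4c comp=- wait=4 total=4
k=1 load=t1/9c comp=t0/7c wait=9 total=13
k=2 load=t2/3c comp=t1/3c wait=3 total=16
k=3 load=t3/2c comp=t2/4c wait=4 total=20
k=4 load=t4/9c comp=t3/5c wait=9 total=29
k=5 load=- comp=t4/6c wait=6 total=35

end_cycle[4] = 29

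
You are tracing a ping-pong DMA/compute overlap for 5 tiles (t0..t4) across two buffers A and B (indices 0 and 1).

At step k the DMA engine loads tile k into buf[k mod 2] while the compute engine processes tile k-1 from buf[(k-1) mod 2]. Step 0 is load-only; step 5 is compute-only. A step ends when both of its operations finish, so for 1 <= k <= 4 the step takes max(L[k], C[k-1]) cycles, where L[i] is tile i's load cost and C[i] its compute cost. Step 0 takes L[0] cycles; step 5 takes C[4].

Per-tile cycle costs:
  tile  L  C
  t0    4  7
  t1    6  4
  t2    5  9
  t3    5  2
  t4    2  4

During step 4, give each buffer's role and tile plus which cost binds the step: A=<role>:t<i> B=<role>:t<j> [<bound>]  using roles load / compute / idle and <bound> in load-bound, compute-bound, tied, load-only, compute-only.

step 4: A=load:t4 B=compute:t3 [tied]

[0] DMA t0→A (4c) ∥ CU idle ⇒ 4c, clock 4
[1] DMA t1→B (6c) ∥ CU A:t0 (7c) ⇒ 7c, clock 11
[2] DMA t2→A (5c) ∥ CU B:t1 (4c) ⇒ 5c, clock 16
[3] DMA t3→B (5c) ∥ CU A:t2 (9c) ⇒ 9c, clock 25
[4] DMA t4→A (2c) ∥ CU B:t3 (2c) ⇒ 2c, clock 27
[5] DMA idle ∥ CU A:t4 (4c) ⇒ 4c, clock 31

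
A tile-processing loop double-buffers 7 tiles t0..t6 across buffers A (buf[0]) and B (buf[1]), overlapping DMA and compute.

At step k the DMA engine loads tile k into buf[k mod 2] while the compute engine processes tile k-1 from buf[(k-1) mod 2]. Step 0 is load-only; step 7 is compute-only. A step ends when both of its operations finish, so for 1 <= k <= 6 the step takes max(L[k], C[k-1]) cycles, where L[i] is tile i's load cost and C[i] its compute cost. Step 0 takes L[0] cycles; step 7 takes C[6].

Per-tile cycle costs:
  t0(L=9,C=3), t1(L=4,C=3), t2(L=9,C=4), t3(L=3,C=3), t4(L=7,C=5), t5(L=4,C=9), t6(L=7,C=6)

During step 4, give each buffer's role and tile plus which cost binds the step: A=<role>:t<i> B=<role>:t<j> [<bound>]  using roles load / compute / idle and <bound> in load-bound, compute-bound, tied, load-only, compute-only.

step 4: A=load:t4 B=compute:t3 [load-bound]

  0. 9=9c; end=9; A:t0 B:-
  1. max(4,3)=4c; end=13; A:t0 B:t1
  2. max(9,3)=9c; end=22; A:t2 B:t1
  3. max(3,4)=4c; end=26; A:t2 B:t3
  4. max(7,3)=7c; end=33; A:t4 B:t3
  5. max(4,5)=5c; end=38; A:t4 B:t5
  6. max(7,9)=9c; end=47; A:t6 B:t5
  7. 6=6c; end=53; A:t6 B:t5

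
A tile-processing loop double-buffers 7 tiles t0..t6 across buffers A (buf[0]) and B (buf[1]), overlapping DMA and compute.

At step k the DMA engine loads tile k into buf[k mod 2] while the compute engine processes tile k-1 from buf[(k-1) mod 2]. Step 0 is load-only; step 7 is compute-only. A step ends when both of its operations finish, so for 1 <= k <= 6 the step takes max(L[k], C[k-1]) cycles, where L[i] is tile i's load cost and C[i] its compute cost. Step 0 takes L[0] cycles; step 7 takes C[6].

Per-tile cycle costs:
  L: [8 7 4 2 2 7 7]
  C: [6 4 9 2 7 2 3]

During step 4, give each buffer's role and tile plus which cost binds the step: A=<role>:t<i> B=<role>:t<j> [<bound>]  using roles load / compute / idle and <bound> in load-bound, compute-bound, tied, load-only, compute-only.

step 0: L[0]=8 → dur=8, Σ=8 | A=load:t0 B=idle [load-only]
step 1: L[1]=7 C[0]=6 → dur=7, Σ=15 | A=compute:t0 B=load:t1 [load-bound]
step 2: L[2]=4 C[1]=4 → dur=4, Σ=19 | A=load:t2 B=compute:t1 [tied]
step 3: L[3]=2 C[2]=9 → dur=9, Σ=28 | A=compute:t2 B=load:t3 [compute-bound]
step 4: L[4]=2 C[3]=2 → dur=2, Σ=30 | A=load:t4 B=compute:t3 [tied]
step 5: L[5]=7 C[4]=7 → dur=7, Σ=37 | A=compute:t4 B=load:t5 [tied]
step 6: L[6]=7 C[5]=2 → dur=7, Σ=44 | A=load:t6 B=compute:t5 [load-bound]
step 7: C[6]=3 → dur=3, Σ=47 | A=compute:t6 B=idle [compute-only]

step 4: A=load:t4 B=compute:t3 [tied]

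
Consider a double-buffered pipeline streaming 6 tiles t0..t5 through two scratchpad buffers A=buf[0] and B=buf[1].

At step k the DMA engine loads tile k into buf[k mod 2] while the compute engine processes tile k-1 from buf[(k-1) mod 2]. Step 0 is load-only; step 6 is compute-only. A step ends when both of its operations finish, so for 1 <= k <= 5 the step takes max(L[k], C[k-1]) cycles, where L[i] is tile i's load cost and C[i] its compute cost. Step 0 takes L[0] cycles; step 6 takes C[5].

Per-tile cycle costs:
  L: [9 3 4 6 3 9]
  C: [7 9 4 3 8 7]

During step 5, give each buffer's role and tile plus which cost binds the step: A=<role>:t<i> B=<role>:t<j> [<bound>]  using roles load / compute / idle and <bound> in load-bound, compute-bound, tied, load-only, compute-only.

step 5: A=compute:t4 B=load:t5 [load-bound]

step 0: L[0]=9 → dur=9, Σ=9 | A=load:t0 B=idle [load-only]
step 1: L[1]=3 C[0]=7 → dur=7, Σ=16 | A=compute:t0 B=load:t1 [compute-bound]
step 2: L[2]=4 C[1]=9 → dur=9, Σ=25 | A=load:t2 B=compute:t1 [compute-bound]
step 3: L[3]=6 C[2]=4 → dur=6, Σ=31 | A=compute:t2 B=load:t3 [load-bound]
step 4: L[4]=3 C[3]=3 → dur=3, Σ=34 | A=load:t4 B=compute:t3 [tied]
step 5: L[5]=9 C[4]=8 → dur=9, Σ=43 | A=compute:t4 B=load:t5 [load-bound]
step 6: C[5]=7 → dur=7, Σ=50 | A=idle B=compute:t5 [compute-only]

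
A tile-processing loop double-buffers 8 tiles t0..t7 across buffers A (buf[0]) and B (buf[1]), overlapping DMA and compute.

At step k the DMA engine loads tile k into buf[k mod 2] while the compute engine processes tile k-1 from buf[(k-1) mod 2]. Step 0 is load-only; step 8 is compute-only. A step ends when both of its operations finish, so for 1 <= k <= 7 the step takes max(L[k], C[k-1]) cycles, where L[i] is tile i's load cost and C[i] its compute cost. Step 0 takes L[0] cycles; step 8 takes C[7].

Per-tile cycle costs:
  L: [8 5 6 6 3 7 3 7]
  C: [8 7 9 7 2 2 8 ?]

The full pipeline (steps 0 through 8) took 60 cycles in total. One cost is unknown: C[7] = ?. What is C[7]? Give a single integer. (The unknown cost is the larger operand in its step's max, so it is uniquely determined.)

C[7] = 3

step 0 | dur = L[0]=8 = 8
step 1 | dur = max(L[1]=5, C[0]=8) = 8
step 2 | dur = max(L[2]=6, C[1]=7) = 7
step 3 | dur = max(L[3]=6, C[2]=9) = 9
step 4 | dur = max(L[4]=3, C[3]=7) = 7
step 5 | dur = max(L[5]=7, C[4]=2) = 7
step 6 | dur = max(L[6]=3, C[5]=2) = 3
step 7 | dur = max(L[7]=7, C[6]=8) = 8
step 8 | dur = C[7]=? = C[7]  (unknown; binding)
sum of known step durations = 57
dur[8] = total - known = 60 - 57 = 3
C[7] is the binding max in step 8, so C[7] = dur[8] = 3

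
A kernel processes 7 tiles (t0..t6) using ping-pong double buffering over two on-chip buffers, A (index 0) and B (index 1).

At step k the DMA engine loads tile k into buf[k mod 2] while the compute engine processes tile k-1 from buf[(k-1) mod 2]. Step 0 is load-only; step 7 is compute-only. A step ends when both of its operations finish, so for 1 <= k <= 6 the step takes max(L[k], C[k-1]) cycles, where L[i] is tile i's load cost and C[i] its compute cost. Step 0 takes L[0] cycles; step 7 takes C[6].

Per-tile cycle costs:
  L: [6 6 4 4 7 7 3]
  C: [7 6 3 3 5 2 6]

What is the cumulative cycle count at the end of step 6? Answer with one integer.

end_cycle[6] = 40

k=0 load=t0/6c comp=- wait=6 total=6
k=1 load=t1/6c comp=t0/7c wait=7 total=13
k=2 load=t2/4c comp=t1/6c wait=6 total=19
k=3 load=t3/4c comp=t2/3c wait=4 total=23
k=4 load=t4/7c comp=t3/3c wait=7 total=30
k=5 load=t5/7c comp=t4/5c wait=7 total=37
k=6 load=t6/3c comp=t5/2c wait=3 total=40
k=7 load=- comp=t6/6c wait=6 total=46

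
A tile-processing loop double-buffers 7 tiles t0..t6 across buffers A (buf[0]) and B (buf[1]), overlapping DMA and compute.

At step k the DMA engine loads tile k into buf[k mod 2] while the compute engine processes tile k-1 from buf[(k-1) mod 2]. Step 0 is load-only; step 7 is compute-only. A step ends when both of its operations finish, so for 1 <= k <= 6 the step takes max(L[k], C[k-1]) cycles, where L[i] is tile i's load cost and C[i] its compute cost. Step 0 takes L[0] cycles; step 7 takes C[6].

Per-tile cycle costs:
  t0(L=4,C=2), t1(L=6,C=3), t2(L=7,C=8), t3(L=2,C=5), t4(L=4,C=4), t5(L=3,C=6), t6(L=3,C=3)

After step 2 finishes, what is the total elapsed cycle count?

end_cycle[2] = 17

  0. 4=4c; end=4; A:t0 B:-
  1. max(6,2)=6c; end=10; A:t0 B:t1
  2. max(7,3)=7c; end=17; A:t2 B:t1
  3. max(2,8)=8c; end=25; A:t2 B:t3
  4. max(4,5)=5c; end=30; A:t4 B:t3
  5. max(3,4)=4c; end=34; A:t4 B:t5
  6. max(3,6)=6c; end=40; A:t6 B:t5
  7. 3=3c; end=43; A:t6 B:t5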